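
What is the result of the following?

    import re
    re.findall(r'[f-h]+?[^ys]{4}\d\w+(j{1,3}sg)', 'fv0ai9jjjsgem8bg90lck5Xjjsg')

This matches one or more of a character in [f-h] (lazy), then exactly 4 of any character except [ys], then a digit; then one or more of a word character; then 1 to 3 of the literal 'j', then the literal 'sg' (captured).
Scanning left to right: at [0:27] match 'fv0ai9jjjsgem8bg90lck5Xjjsg', group 1 = 'jsg'.
One capturing group, so `findall` returns just the captured substring from the one match — 1 in all.

['jsg']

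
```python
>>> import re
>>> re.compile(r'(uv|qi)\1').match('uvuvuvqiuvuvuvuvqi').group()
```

'uvuv'

`\1` has to match the exact text group 1 already captured.
`match` is anchored at position 0; if the pattern doesn't fit there, it returns None.
The match spans [0:4] → 'uvuv'.
Captured: group 1 = 'uv'.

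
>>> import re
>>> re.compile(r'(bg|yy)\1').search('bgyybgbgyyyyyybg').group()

'bgbg'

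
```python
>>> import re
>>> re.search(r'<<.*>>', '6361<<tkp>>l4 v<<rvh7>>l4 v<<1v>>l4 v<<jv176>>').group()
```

Unlike `match`, `search` isn't anchored — it looks for the pattern anywhere in the string.
The match spans [4:46] → '<<tkp>>l4 v<<rvh7>>l4 v<<1v>>l4 v<<jv176>>'.

'<<tkp>>l4 v<<rvh7>>l4 v<<1v>>l4 v<<jv176>>'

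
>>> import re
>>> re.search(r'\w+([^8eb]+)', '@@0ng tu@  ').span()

(2, 11)

The pattern matches one or more of a word character; then one or more of any character except [8eb] (captured).
`search` walks the string left to right and returns the first match it finds.
The match spans [2:11] → '0ng tu@  '.
Captured: group 1 = ' tu@  '.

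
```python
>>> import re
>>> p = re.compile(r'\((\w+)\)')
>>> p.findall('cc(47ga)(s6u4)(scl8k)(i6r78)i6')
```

['47ga', 's6u4', 'scl8k', 'i6r78']

Matches: at [2:8] match '(47ga)', group 1 = '47ga'; at [8:14] match '(s6u4)', group 1 = 's6u4'; at [14:21] match '(scl8k)', group 1 = 'scl8k'; at [21:28] match '(i6r78)', group 1 = 'i6r78'.
One capturing group, so `findall` returns just the captured substring from each match — 4 in all.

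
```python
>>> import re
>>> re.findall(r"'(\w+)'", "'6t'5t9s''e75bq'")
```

['6t', 'e75bq']

Scanning left to right: at [0:4] match "'6t'", group 1 = '6t'; at [9:16] match "'e75bq'", group 1 = 'e75bq'.
`findall` collects group 1 from each match (2 total).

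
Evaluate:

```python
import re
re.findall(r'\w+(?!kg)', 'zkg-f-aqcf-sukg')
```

['zkg', 'f', 'aqcf', 'sukg']

Because the assertion is negative and zero-width, positions next to the forbidden text are skipped.
No capturing groups, so `findall` returns the 4 full match strings.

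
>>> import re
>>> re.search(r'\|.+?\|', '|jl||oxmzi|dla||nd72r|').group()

'|jl|'

A `+?`/`*?`/`{m,n}?` starts at its minimum and grows only as far as needed for what follows to match.
The match spans [0:4] → '|jl|'.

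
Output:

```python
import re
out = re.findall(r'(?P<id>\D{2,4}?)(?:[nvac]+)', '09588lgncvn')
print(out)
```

This matches 2 to 4 of a non-digit (lazy) (captured as 'id'); then one or more of one of [nvac] (non-capturing group).
Lazy quantifiers expand one character at a time until the remainder of the pattern can match.
Walking the string: at [5:11] match 'lgncvn', group 1 = 'lg'.
With a single group, `findall` returns only what that group captured — 1 item.

['lg']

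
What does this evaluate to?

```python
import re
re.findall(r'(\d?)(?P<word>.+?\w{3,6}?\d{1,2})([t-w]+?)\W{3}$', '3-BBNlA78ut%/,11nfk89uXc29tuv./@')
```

`findall` packs the 3 group values into a tuple for every match.

[('3', '-BBNlA78ut%/,11nfk89uXc29', 'tuv')]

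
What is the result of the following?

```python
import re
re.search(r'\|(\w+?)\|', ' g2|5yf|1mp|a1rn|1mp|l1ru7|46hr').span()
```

`re.search` scans for the first position where the pattern succeeds.
The match spans [3:8] → '|5yf|'.
Captured: group 1 = '5yf'.

(3, 8)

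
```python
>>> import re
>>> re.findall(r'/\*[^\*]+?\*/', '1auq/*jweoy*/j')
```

['/*jweoy*/']

Walking the string: at [4:13] → '/*jweoy*/'.
`findall` yields the raw match text (1 of them) because the pattern has no groups.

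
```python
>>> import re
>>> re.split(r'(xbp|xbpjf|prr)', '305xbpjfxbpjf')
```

The regex engine tests alternatives in the order written; an earlier branch that matches wins even if a later one would match more.
Matches to split on: at [3:6] → 'xbp'; at [8:11] → 'xbp'.
The group in the pattern means `split` returns the separators' captures alongside the pieces.

['305', 'xbp', 'jf', 'xbp', 'jf']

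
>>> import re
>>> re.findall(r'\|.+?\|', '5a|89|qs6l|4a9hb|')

['|89|', '|4a9hb|']

Because the quantifier is non-greedy, it stops expanding at the earliest point where the rest of the pattern can succeed.
Walking the string: at [2:6] → '|89|'; at [10:17] → '|4a9hb|'.
With no groups in the pattern, `findall` gives back each whole match — 2 here.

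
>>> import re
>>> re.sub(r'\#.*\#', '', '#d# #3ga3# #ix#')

''

Matches: at [0:15] → '#d# #3ga3# #ix#'.
Each match is replaced by ''.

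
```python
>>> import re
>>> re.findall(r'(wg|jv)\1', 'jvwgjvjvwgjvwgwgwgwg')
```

['jv', 'wg', 'wg']

`\1` is not a pattern — it's the concrete string captured by group 1, re-applied verbatim.
`findall` collects group 1 from each match (3 total).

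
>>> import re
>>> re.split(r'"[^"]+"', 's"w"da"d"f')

['s', 'da', 'f']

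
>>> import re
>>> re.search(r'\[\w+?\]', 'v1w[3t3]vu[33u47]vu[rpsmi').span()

(3, 8)

`search` walks the string left to right and returns the first match it finds.
The match spans [3:8] → '[3t3]'.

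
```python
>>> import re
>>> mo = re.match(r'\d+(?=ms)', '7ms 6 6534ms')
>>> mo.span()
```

Because the assertion is zero-width, the text it checks is not consumed and won't appear in the result.
`re.match` won't scan ahead — the pattern has to work from the very first character.
The match spans [0:1] → '7'.

(0, 1)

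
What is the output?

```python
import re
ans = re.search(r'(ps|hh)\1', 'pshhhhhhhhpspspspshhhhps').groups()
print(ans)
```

`\1` has to match the exact text group 1 already captured.
`search` walks the string left to right and returns the first match it finds.
The match spans [2:6] → 'hhhh'.
Captured: group 1 = 'hh'.

('hh',)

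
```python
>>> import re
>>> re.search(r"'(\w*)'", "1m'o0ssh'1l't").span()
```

The match spans [2:9] → "'o0ssh'".

(2, 9)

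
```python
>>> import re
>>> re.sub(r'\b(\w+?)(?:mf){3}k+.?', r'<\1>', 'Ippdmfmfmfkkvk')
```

'<Ippd>k'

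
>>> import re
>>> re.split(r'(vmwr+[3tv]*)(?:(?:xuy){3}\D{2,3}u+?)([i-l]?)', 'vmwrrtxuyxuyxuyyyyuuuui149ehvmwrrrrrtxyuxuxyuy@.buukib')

Pattern: the literal 'vmw', then one or more of a literal 'r', then zero or more of one of [3tv] (captured); then the literal 'xuy' repeated 3 times, then 2 to 3 of a non-digit, then one or more of a literal 'u' (lazy) (non-capturing group); then optionally a character in [i-l] (captured).
A non-greedy quantifier consumes as few characters as it can — just enough that the remainder of the pattern still matches from where it stops; whatever follows it matches normally.
Matches to split on: at [0:19] → 'vmwrrtxuyxuyxuyyyyu'.
`re.split` interleaves the captured-group text with the surrounding fragments.

['', 'vmwrrt', '', 'uuui149ehvmwrrrrrtxyuxuxyuy@.buukib']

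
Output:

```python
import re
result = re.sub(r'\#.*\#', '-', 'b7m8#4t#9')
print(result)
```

Matches: at [4:8] → '#4t#'.
`sub` substitutes '-' at each match site.

b7m8-9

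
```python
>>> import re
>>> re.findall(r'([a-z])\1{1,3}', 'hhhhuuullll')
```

['h', 'u', 'l']

The backreference `\1` re-matches whatever the first group consumed, character for character.
Walking the string: at [0:4] match 'hhhh', group 1 = 'h'; at [4:7] match 'uuu', group 1 = 'u'; at [7:11] match 'llll', group 1 = 'l'.
With a single group, `findall` returns only what that group captured — 3 items.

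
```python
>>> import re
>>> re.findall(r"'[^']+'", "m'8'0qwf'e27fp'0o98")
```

["'8'", "'e27fp'"]

Walking the string: at [1:4] → "'8'"; at [8:15] → "'e27fp'".
With no groups in the pattern, `findall` gives back each whole match — 2 here.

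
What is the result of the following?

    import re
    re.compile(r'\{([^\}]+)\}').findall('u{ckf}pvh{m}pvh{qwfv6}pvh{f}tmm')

['ckf', 'm', 'qwfv6', 'f']

Walking the string: at [1:6] match '{ckf}', group 1 = 'ckf'; at [9:12] match '{m}', group 1 = 'm'; at [15:22] match '{qwfv6}', group 1 = 'qwfv6'; at [25:28] match '{f}', group 1 = 'f'.
`findall` collects group 1 from each match (4 total).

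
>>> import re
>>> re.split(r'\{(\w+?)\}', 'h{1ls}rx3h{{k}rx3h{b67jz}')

['h', '1ls', 'rx3h{', 'k', 'rx3h', 'b67jz', '']

Matches to split on: at [1:6] → '{1ls}'; at [11:14] → '{k}'; at [18:25] → '{b67jz}'.
With a capturing group present, the delimiter's captured portion is kept in the result list.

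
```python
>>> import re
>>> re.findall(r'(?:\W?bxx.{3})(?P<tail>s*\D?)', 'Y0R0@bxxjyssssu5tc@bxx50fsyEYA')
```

The pattern matches optionally a non-word character, then the literal 'bxx', then exactly 3 of any character (non-capturing group); then zero or more of a literal 's', then optionally a non-digit (captured as 'tail').
Matches: at [4:15] match '@bxxjyssssu', group 1 = 'sssu'; at [18:27] match '@bxx50fsy', group 1 = 'sy'.
`findall` collects group 1 from each match (2 total).

['sssu', 'sy']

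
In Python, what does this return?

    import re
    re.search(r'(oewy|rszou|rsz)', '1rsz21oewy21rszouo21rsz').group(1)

`re.search` scans for the first position where the pattern succeeds.
The match spans [1:4] → 'rsz'.
Captured: group 1 = 'rsz'.

'rsz'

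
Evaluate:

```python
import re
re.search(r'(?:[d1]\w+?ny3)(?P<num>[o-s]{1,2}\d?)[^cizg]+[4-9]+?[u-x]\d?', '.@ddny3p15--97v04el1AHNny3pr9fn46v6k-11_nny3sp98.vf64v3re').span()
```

The pattern matches one of [d1], then one or more of a word character (lazy), then the literal 'ny3' (non-capturing group); then 1 to 2 of a character in [o-s], then optionally a digit (captured as 'num'); then one or more of any character except [cizg], then one or more of a character in [4-9] (lazy); then a character in [u-x], then optionally a digit.
The match spans [2:55] → 'ddny3p15--97v04el1AHNny3pr9fn46v6k-11_nny3sp98.vf64v3'.

(2, 55)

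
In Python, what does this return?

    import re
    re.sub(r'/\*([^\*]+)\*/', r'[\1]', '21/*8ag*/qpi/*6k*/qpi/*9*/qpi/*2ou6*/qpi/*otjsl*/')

The replacement refers to a captured group, so each match is rewritten using its own captured text.

'21[8ag]qpi[6k]qpi[9]qpi[2ou6]qpi[otjsl]'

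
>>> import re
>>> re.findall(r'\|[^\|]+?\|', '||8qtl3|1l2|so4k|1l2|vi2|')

['|8qtl3|', '|so4k|', '|vi2|']

With no groups in the pattern, `findall` gives back each whole match — 3 here.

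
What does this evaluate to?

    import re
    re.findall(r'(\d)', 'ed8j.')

['8']

The pattern matches a digit (captured).
Matches: at [2:3] match '8', group 1 = '8'.
One capturing group, so `findall` returns just the captured substring from the one match — 1 in all.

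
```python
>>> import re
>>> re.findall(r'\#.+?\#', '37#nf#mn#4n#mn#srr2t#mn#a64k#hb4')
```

['#nf#', '#4n#', '#srr2t#', '#a64k#']

The `?` after the quantifier makes it lazy — it takes as little as possible before letting the rest of the pattern try.
Walking the string: at [2:6] → '#nf#'; at [8:12] → '#4n#'; at [14:21] → '#srr2t#'; at [23:29] → '#a64k#'.
`findall` yields the raw match text (4 of them) because the pattern has no groups.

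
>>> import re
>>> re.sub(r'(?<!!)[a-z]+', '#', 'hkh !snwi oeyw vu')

The negative lookaround is zero-width — it rules out positions where the adjacent text would match, without consuming anything.
Matches: at [0:3] → 'hkh'; at [6:9] → 'nwi'; at [10:14] → 'oeyw'; at [15:17] → 'vu'.
`sub` substitutes '#' at each match site.

'# !s# # #'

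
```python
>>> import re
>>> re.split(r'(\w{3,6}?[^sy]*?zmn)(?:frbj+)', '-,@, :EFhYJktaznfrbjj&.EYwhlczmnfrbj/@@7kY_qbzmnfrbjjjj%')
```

Because the quantifier is non-greedy, it stops expanding at the earliest point where the rest of the pattern can succeed.
The group in the pattern means `split` returns the separators' captures alongside the pieces.

['-,@, :', 'EFhYJktaznfrbjj&.EYwhlczmn', '/@@', '7kY_qbzmn', '%']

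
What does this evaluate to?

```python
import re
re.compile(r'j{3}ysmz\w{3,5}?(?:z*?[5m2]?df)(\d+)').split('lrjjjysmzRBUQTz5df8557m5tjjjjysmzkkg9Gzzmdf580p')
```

Pattern: exactly 3 of the literal 'j', then the literal 'ys'; then the literal 'mz', then 3 to 5 of a word character (lazy); then zero or more of a literal 'z' (lazy), then optionally one of [5m2], then the literal 'df' (non-capturing group); then one or more of a digit (captured).
`re.split` interleaves the captured-group text with the surrounding fragments.

['lr', '8557', 'm5tj', '580', 'p']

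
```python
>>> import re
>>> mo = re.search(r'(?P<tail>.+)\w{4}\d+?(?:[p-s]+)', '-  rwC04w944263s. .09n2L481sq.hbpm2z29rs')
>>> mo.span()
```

(0, 40)

The match spans [0:40] → '-  rwC04w944263s. .09n2L481sq.hbpm2z29rs'.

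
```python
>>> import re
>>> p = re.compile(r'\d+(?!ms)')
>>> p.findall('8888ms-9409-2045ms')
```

The negative lookaround is zero-width — it rules out positions where the adjacent text would match, without consuming anything.
Walking the string: at [0:3] → '888'; at [7:11] → '9409'; at [12:15] → '204'.
With no groups in the pattern, `findall` gives back each whole match — 3 here.

['888', '9409', '204']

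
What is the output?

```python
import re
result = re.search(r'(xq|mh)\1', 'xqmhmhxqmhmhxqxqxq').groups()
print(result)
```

('mh',)

After group 1 captures some text, `\1` only succeeds where that same text appears again.
Unlike `match`, `search` isn't anchored — it looks for the pattern anywhere in the string.
The match spans [2:6] → 'mhmh'.
Captured: group 1 = 'mh'.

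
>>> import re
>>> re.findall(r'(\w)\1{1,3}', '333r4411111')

['3', '4', '1']

`\1` is not a pattern — it's the concrete string captured by group 1, re-applied verbatim.
One capturing group, so `findall` returns just the captured substring from each match — 3 in all.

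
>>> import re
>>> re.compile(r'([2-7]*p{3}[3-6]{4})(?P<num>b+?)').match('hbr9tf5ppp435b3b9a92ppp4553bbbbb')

`re.match` won't scan ahead — the pattern has to work from the very first character.
Here position 0 doesn't satisfy it, so the call returns None.

None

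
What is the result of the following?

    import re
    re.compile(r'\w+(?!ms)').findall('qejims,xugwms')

['qejims', 'xugwms']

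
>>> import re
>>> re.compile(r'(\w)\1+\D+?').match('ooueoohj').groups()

The backreference `\1` re-matches whatever the first group consumed, character for character.
`re.match` won't scan ahead — the pattern has to work from the very first character.
The match spans [0:3] → 'oou'.
Captured: group 1 = 'o'.

('o',)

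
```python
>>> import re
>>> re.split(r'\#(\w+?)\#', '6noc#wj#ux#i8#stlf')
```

With a capturing group present, the delimiter's captured portion is kept in the result list.

['6noc', 'wj', 'ux', 'i8', 'stlf']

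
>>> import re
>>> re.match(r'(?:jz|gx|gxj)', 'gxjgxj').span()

`re.match` won't scan ahead — the pattern has to work from the very first character.
The match spans [0:2] → 'gx'.

(0, 2)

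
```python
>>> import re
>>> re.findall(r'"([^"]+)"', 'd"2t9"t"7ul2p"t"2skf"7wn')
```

Walking the string: at [1:6] match '"2t9"', group 1 = '2t9'; at [7:14] match '"7ul2p"', group 1 = '7ul2p'; at [15:21] match '"2skf"', group 1 = '2skf'.
With a single group, `findall` returns only what that group captured — 3 items.

['2t9', '7ul2p', '2skf']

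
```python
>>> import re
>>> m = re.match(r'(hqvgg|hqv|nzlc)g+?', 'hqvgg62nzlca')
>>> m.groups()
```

('hqv',)

With `match`, the pattern is implicitly anchored at the beginning.
The match spans [0:4] → 'hqvg'.
Captured: group 1 = 'hqv'.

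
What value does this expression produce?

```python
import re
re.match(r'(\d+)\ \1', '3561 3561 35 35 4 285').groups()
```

The match spans [0:9] → '3561 3561'.
Captured: group 1 = '3561'.

('3561',)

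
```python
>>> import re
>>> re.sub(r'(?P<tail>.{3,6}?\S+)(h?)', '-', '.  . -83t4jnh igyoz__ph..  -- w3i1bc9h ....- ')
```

'------ '

Lazy quantifiers expand one character at a time until the remainder of the pattern can match.
Each match is replaced by '-'.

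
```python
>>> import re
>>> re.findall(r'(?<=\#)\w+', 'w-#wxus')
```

['wxus']

Lookahead/lookbehind check context without consuming it, so the matched span excludes the asserted characters.
No capturing groups, so `findall` returns the 1 full match string.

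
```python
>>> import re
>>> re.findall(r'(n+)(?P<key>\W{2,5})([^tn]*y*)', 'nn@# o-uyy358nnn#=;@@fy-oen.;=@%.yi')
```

[('nn', '@# ', 'o-uyy358'), ('nnn', '#=;@@', 'fy-oe'), ('n', '.;=@%', '.yi')]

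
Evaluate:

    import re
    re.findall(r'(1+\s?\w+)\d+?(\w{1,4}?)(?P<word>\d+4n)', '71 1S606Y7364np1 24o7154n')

[('1 1S606Y', '3', '64n'), ('1 24o', '1', '54n')]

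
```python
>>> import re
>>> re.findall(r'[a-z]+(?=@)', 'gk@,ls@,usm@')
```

['gk', 'ls', 'usm']

Because the assertion is zero-width, the text it checks is not consumed and won't appear in the result.
`findall` yields the raw match text (3 of them) because the pattern has no groups.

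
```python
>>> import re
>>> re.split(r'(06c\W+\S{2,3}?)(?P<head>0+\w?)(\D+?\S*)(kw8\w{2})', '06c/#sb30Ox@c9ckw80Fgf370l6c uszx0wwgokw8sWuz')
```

Pattern: the literal '06c', then one or more of a non-word character, then 2 to 3 of a non-whitespace character (lazy) (captured); then one or more of the literal '0', then optionally a word character (captured as 'head'); then one or more of a non-digit (lazy), then zero or more of a non-whitespace character (captured); then the literal 'kw', then a literal '8', then exactly 2 of a word character (captured).
Matches to split on: at [0:20] → '06c/#sb30Ox@c9ckw80F'.
With a capturing group present, the delimiter's captured portion is kept in the result list.

['', '06c/#sb3', '0O', 'x@c9c', 'kw80F', 'gf370l6c uszx0wwgokw8sWuz']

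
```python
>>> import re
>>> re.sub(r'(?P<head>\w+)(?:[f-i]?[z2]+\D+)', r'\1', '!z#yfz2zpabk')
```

This matches one or more of a word character (captured as 'head'); then optionally a character in [f-i], then one or more of one of [z2], then one or more of a non-digit (non-capturing group).
Matches: at [3:12] → 'yfz2zpabk'.
The replacement refers to a captured group, so each match is rewritten using its own captured text.

'!z#yfz2'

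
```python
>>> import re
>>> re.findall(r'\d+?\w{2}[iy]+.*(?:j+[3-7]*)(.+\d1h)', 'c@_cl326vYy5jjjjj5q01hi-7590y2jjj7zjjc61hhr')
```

Pattern: one or more of a digit (lazy); then exactly 2 of a word character, then one or more of one of [iy], then zero or more of any character; then one or more of a literal 'j', then zero or more of a character in [3-7] (non-capturing group); then one or more of any character, then a digit, then the literal '1h' (captured).
Walking the string: at [5:41] match '326vYy5jjjjj5q01hi-7590y2jjj7zjjc61h', group 1 = 'c61h'.
With a single group, `findall` returns only what that group captured — 1 item.

['c61h']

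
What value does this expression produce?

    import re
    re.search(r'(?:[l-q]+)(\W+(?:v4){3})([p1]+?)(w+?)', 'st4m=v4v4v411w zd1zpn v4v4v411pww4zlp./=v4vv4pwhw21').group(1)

The match spans [3:14] → 'm=v4v4v411w'.
Captured: group 1 = '=v4v4v4', group 2 = '11', group 3 = 'w'.

'=v4v4v4'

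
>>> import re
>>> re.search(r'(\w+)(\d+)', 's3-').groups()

The match spans [0:2] → 's3'.
Captured: group 1 = 's', group 2 = '3'.

('s', '3')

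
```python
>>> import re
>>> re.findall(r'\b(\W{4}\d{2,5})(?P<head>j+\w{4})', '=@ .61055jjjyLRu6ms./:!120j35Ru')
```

[('./:!120', 'j35Ru')]

This matches a word boundary (`\b`, zero-width); then exactly 4 of a non-word character, then 2 to 5 of a digit (captured); then one or more of the literal 'j', then exactly 4 of a word character (captured as 'head').
Multiple groups make `findall` return tuples — one 2-tuple for the one match.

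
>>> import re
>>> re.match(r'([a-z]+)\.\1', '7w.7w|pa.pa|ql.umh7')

A backreference is literal: `\1` must see the identical characters the first group matched.
`re.match` won't scan ahead — the pattern has to work from the very first character.
Here the pattern fails at index 0, so the call returns None.

None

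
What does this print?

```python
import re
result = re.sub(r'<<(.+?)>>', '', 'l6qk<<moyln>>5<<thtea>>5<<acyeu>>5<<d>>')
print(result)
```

l6qk555

Lazy quantifiers expand one character at a time until the remainder of the pattern can match.
Each match is replaced by ''.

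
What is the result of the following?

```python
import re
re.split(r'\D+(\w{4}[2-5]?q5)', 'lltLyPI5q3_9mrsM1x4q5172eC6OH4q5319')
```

Pattern: one or more of a non-digit; then exactly 4 of a word character, then optionally a character in [2-5], then the literal 'q5' (captured).
`re.split` interleaves the captured-group text with the surrounding fragments.

['lltLyPI5q3_9', 'M1x4q5', '172', '6OH4q5', '319']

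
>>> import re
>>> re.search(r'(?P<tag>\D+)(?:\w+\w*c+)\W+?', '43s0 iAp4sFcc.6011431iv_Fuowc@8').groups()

(' iAp',)

The match spans [4:14] → ' iAp4sFcc.'.
Captured: group 1 = ' iAp'.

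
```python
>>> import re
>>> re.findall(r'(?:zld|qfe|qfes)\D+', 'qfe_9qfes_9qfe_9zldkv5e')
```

['qfe_', 'qfes_', 'qfe_', 'zldkv']

`findall` yields the raw match text (4 of them) because the pattern has no groups.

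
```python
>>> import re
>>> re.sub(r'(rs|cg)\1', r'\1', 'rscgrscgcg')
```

`\1` is not a pattern — it's the concrete string captured by group 1, re-applied verbatim.
Matches: at [6:10] → 'cgcg'.
Each match is replaced using the text its own group 1 captured.

'rscgrscg'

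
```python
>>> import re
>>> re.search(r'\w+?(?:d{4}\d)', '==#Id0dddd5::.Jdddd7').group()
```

'Id0dddd5'

The pattern matches one or more of a word character (lazy); then exactly 4 of a literal 'd', then a digit (non-capturing group).
Unlike `match`, `search` isn't anchored — it looks for the pattern anywhere in the string.
The match spans [3:11] → 'Id0dddd5'.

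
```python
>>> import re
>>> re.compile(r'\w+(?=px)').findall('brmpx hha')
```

['brm']

The lookaround is zero-width — it requires the adjacent text to match without consuming it, so the asserted text isn't part of the match.
Matches: at [0:3] → 'brm'.
With no groups in the pattern, `findall` gives back each whole match — 1 here.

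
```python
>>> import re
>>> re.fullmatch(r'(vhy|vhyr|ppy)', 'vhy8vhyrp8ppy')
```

None

`fullmatch` succeeds only if the pattern covers the string from start to end.
Here there's no way to consume every character, so the call returns None.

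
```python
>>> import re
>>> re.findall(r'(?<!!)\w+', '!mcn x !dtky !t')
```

['cn', 'x', 'tky']

The negative lookahead/lookbehind blocks any match where the forbidden context is present.
Matches: at [2:4] → 'cn'; at [5:6] → 'x'; at [9:12] → 'tky'.
Since nothing is captured, `findall` lists the 3 matched substrings directly.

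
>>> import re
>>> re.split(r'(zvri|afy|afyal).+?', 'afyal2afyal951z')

['', 'afy', 'l2', 'afy', 'l951z']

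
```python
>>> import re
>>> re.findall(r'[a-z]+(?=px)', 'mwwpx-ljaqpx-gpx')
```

['mww', 'ljaq', 'g']

Lookahead/lookbehind check context without consuming it, so the matched span excludes the asserted characters.
No capturing groups, so `findall` returns the 3 full match strings.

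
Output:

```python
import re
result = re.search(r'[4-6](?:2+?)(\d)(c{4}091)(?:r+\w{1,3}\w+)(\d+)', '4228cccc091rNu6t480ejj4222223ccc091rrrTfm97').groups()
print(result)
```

The match spans [0:43] → '4228cccc091rNu6t480ejj4222223ccc091rrrTfm97'.
Captured: group 1 = '8', group 2 = 'cccc091', group 3 = '7'.

('8', 'cccc091', '7')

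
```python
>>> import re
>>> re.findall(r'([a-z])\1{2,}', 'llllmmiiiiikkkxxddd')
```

['l', 'i', 'k', 'd']

`\1` is not a pattern — it's the concrete string captured by group 1, re-applied verbatim.
Matches: at [0:4] match 'llll', group 1 = 'l'; at [6:11] match 'iiiii', group 1 = 'i'; at [11:14] match 'kkk', group 1 = 'k'; at [16:19] match 'ddd', group 1 = 'd'.
With a single group, `findall` returns only what that group captured — 4 items.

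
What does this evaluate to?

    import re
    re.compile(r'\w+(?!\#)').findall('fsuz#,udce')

['fsu', 'udce']

A negative assertion filters positions out without eating any characters.
Scanning left to right: at [0:3] → 'fsu'; at [6:10] → 'udce'.
With no groups in the pattern, `findall` gives back each whole match — 2 here.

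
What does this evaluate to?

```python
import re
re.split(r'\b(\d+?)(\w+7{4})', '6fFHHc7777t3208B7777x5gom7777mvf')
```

['', '6', 'fFHHc7777t3208B7777x5gom7777', 'mvf']

The pattern matches a word boundary (`\b`, zero-width); then one or more of a digit (lazy) (captured); then one or more of a word character, then exactly 4 of the literal '7' (captured).
With a capturing group present, the delimiter's captured portion is kept in the result list.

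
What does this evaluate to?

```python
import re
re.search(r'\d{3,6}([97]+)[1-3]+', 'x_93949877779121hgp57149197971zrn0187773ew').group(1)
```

'77779'

The match spans [2:16] → '93949877779121'.
Captured: group 1 = '77779'.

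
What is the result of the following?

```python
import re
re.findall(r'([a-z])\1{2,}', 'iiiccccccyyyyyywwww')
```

['i', 'c', 'y', 'w']

`\1` is not a pattern — it's the concrete string captured by group 1, re-applied verbatim.
Matches: at [0:3] match 'iii', group 1 = 'i'; at [3:9] match 'cccccc', group 1 = 'c'; at [9:15] match 'yyyyyy', group 1 = 'y'; at [15:19] match 'wwww', group 1 = 'w'.
Because there's exactly one group, `findall` drops the full match and keeps group 1 from each hit.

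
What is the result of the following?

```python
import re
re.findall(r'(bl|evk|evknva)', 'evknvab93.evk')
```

['evk', 'evk']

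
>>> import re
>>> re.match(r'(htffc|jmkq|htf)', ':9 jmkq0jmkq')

`re.match` only tries the pattern at the start of the string.
Here the string doesn't start with a match, so the call returns None.

None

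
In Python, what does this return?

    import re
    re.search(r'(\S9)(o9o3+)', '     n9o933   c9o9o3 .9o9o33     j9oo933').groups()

('c9', 'o9o3')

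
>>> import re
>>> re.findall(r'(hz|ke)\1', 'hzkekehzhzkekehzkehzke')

After group 1 captures some text, `\1` only succeeds where that same text appears again.
Matches: at [2:6] match 'keke', group 1 = 'ke'; at [6:10] match 'hzhz', group 1 = 'hz'; at [10:14] match 'keke', group 1 = 'ke'.
Because there's exactly one group, `findall` drops the full match and keeps group 1 from each hit.

['ke', 'hz', 'ke']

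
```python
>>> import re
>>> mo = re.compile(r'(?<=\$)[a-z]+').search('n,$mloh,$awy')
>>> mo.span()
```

Because the assertion is zero-width, the text it checks is not consumed and won't appear in the result.
`re.search` scans for the first position where the pattern succeeds.
The match spans [3:7] → 'mloh'.

(3, 7)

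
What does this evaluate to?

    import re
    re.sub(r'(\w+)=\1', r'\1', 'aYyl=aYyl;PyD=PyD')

'aYyl;PyD'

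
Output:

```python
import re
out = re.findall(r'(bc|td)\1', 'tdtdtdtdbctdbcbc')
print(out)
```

A backreference is literal: `\1` must see the identical characters the first group matched.
Matches: at [0:4] match 'tdtd', group 1 = 'td'; at [4:8] match 'tdtd', group 1 = 'td'; at [12:16] match 'bcbc', group 1 = 'bc'.
Because there's exactly one group, `findall` drops the full match and keeps group 1 from each hit.

['td', 'td', 'bc']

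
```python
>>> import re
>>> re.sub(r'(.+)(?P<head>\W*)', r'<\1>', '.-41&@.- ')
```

'<.-41&@.- >'

This matches one or more of any character (captured); then zero or more of a non-word character (captured as 'head').
Matches: at [0:9] → '.-41&@.- '.
The replacement refers to a captured group, so each match is rewritten using its own captured text.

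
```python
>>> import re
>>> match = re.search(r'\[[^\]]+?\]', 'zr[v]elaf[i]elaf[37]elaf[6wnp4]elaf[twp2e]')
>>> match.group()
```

'[v]'

`re.search` scans for the first position where the pattern succeeds.
The match spans [2:5] → '[v]'.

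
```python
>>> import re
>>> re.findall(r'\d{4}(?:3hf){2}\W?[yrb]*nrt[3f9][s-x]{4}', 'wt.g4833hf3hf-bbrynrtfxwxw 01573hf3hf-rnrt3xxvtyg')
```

This matches exactly 4 of a digit, then the literal '3hf' repeated 2 times, then optionally a non-word character; then zero or more of one of [yrb], then the literal 'nrt'; then one of [3f9], then exactly 4 of a character in [s-x].
Scanning left to right: at [27:47] → '01573hf3hf-rnrt3xxvt'.
Since nothing is captured, `findall` lists the 1 matched substring directly.

['01573hf3hf-rnrt3xxvt']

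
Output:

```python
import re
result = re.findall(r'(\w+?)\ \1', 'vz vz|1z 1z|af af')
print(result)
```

['vz', '1z', 'af']

`\1` is not a pattern — it's the concrete string captured by group 1, re-applied verbatim.
Matches: at [0:5] match 'vz vz', group 1 = 'vz'; at [6:11] match '1z 1z', group 1 = '1z'; at [12:17] match 'af af', group 1 = 'af'.
One capturing group, so `findall` returns just the captured substring from each match — 3 in all.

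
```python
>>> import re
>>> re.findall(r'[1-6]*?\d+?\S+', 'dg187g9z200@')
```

['187g9z200@']

No capturing groups, so `findall` returns the 1 full match string.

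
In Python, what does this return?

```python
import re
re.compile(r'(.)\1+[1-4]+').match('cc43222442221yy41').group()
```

'cc43222442221'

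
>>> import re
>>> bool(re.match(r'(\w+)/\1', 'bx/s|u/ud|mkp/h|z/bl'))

False

After group 1 captures some text, `\1` only succeeds where that same text appears again.
With `match`, the pattern is implicitly anchored at the beginning.
Here the string doesn't start with a match, so the call returns None, and `bool(None)` is False.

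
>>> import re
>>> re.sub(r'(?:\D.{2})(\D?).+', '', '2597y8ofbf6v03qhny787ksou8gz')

'2597'

The pattern matches a non-digit, then exactly 2 of any character (non-capturing group); then optionally a non-digit (captured); then one or more of any character.
Matches: at [4:28] → 'y8ofbf6v03qhny787ksou8gz'.
`sub` substitutes '' at each match site.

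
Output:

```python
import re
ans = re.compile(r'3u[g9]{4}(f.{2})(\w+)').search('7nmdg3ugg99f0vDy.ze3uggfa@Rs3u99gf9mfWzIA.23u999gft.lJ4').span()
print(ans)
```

(5, 16)

The pattern matches the literal '3u', then exactly 4 of one of [g9]; then a literal 'f', then exactly 2 of any character (captured); then one or more of a word character (captured).
The match spans [5:16] → '3ugg99f0vDy'.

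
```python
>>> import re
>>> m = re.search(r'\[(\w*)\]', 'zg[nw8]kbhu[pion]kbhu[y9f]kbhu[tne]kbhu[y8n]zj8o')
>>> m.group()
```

'[nw8]'

Unlike `match`, `search` isn't anchored — it looks for the pattern anywhere in the string.
The match spans [2:7] → '[nw8]'.
Captured: group 1 = 'nw8'.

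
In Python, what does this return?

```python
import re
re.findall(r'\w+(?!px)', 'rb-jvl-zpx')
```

['rb', 'jvl', 'zpx']

Because the assertion is negative and zero-width, positions next to the forbidden text are skipped.
With no groups in the pattern, `findall` gives back each whole match — 3 here.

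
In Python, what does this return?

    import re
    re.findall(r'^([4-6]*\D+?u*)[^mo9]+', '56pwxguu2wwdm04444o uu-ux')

['56p']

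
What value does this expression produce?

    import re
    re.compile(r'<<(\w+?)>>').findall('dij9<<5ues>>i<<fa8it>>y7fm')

Scanning left to right: at [4:12] match '<<5ues>>', group 1 = '5ues'; at [13:22] match '<<fa8it>>', group 1 = 'fa8it'.
`findall` collects group 1 from each match (2 total).

['5ues', 'fa8it']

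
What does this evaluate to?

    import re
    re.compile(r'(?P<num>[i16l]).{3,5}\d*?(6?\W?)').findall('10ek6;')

[('1', '')]

The pattern matches one of [i16l] (captured as 'num'); then 3 to 5 of any character, then zero or more of a digit (lazy); then optionally a literal '6', then optionally a non-word character (captured).
With 2 capturing groups, `findall` returns a 2-tuple per match.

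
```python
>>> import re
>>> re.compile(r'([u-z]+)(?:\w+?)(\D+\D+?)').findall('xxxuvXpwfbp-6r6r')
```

[('xxxuv', 'pwfbp-')]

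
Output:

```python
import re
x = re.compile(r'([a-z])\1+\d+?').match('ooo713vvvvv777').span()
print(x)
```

(0, 4)

A backreference is literal: `\1` must see the identical characters the first group matched.
`re.match` only tries the pattern at the start of the string.
The match spans [0:4] → 'ooo7'.
Captured: group 1 = 'o'.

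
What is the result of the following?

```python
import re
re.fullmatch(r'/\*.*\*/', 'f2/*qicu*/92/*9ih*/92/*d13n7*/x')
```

None

For `fullmatch`, every character of the input must be accounted for by the pattern.
Here the pattern can't cover the whole string, so the call returns None.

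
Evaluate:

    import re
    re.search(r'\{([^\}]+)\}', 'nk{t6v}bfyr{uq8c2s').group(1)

't6v'

`re.search` tries every starting position until one works.
The match spans [2:7] → '{t6v}'.
Captured: group 1 = 't6v'.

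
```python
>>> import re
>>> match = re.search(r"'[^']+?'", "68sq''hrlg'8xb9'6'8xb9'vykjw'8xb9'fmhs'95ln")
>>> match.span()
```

(5, 11)

The match spans [5:11] → "'hrlg'".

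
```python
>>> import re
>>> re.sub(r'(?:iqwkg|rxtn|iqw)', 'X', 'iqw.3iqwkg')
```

The regex engine tests alternatives in the order written; an earlier branch that matches wins even if a later one would match more.
Matches: at [0:3] → 'iqw'; at [5:10] → 'iqwkg'.
Each match is replaced by 'X'.

'X.3X'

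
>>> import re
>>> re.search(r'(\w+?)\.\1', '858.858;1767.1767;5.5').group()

The backreference `\1` re-matches whatever the first group consumed, character for character.
Unlike `match`, `search` isn't anchored — it looks for the pattern anywhere in the string.
The match spans [0:7] → '858.858'.
Captured: group 1 = '858'.

'858.858'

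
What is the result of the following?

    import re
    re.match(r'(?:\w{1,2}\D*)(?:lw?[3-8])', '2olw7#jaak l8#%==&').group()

'2olw7'

Pattern: 1 to 2 of a word character, then zero or more of a non-digit (non-capturing group); then the literal 'l', then optionally the literal 'w', then a character in [3-8] (non-capturing group).
With `match`, the pattern is implicitly anchored at the beginning.
The match spans [0:5] → '2olw7'.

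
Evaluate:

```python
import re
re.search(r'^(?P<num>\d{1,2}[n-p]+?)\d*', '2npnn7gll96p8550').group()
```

'2n'

Pattern: anchored at the start of the string; then 1 to 2 of a digit, then one or more of a character in [n-p] (lazy) (captured as 'num'); then zero or more of a digit.
The match spans [0:2] → '2n'.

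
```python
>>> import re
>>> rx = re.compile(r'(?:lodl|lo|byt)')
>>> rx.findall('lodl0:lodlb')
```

`|` is ordered: at each position the engine commits to the first alternative that works.
Matches: at [0:4] → 'lodl'; at [6:10] → 'lodl'.
With no groups in the pattern, `findall` gives back each whole match — 2 here.

['lodl', 'lodl']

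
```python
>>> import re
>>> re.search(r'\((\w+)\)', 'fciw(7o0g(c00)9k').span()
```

The match spans [9:14] → '(c00)'.

(9, 14)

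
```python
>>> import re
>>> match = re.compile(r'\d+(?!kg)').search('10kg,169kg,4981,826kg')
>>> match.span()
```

A negative assertion filters positions out without eating any characters.
`re.search` scans for the first position where the pattern succeeds.
The match spans [0:1] → '1'.

(0, 1)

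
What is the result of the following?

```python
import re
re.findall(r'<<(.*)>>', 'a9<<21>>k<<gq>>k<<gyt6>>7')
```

['21>>k<<gq>>k<<gyt6']

`findall` collects group 1 from the one match (1 total).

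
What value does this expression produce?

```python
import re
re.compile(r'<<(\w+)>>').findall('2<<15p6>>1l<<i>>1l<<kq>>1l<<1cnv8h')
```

Walking the string: at [1:9] match '<<15p6>>', group 1 = '15p6'; at [11:16] match '<<i>>', group 1 = 'i'; at [18:24] match '<<kq>>', group 1 = 'kq'.
With a single group, `findall` returns only what that group captured — 3 items.

['15p6', 'i', 'kq']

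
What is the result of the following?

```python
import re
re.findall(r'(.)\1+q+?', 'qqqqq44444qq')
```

['q', '4']

`\1` is not a pattern — it's the concrete string captured by group 1, re-applied verbatim.
One capturing group, so `findall` returns just the captured substring from each match — 2 in all.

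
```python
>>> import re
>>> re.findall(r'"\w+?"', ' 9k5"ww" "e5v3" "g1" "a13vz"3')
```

['"ww"', '"e5v3"', '"g1"', '"a13vz"']

`findall` yields the raw match text (4 of them) because the pattern has no groups.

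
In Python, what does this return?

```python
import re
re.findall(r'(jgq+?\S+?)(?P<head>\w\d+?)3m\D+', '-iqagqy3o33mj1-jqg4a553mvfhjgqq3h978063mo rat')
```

This matches the literal 'jg', then one or more of a literal 'q' (lazy), then one or more of a non-whitespace character (lazy) (captured); then a word character, then one or more of a digit (lazy) (captured as 'head'); then the literal '3m', then one or more of a non-digit.
A non-greedy quantifier consumes as few characters as it can — just enough that the remainder of the pattern still matches from where it stops; whatever follows it matches normally.
Walking the string: at [27:45] match 'jgqq3h978063mo rat', groups = ('jgqq3', 'h97806').
2 groups means the one result is a tuple of 2 captured strings — 1 here.

[('jgqq3', 'h97806')]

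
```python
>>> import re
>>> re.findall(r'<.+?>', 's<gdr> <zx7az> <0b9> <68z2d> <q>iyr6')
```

['<gdr>', '<zx7az>', '<0b9>', '<68z2d>', '<q>']

Since nothing is captured, `findall` lists the 5 matched substrings directly.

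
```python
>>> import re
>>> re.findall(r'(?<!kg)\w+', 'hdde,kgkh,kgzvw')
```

['hdde', 'kgkh', 'kgzvw']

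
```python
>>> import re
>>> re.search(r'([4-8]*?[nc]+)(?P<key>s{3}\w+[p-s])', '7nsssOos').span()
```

This matches zero or more of a character in [4-8] (lazy), then one or more of one of [nc] (captured); then exactly 3 of the literal 's', then one or more of a word character, then a character in [p-s] (captured as 'key').
`re.search` scans for the first position where the pattern succeeds.
The match spans [0:8] → '7nsssOos'.
Captured: group 1 = '7n', group 2 = 'sssOos'.

(0, 8)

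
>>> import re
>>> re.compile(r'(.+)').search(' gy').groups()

(' gy',)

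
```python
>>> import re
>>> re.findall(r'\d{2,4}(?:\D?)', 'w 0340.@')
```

The pattern matches 2 to 4 of a digit; then optionally a non-digit (non-capturing group).
Since nothing is captured, `findall` lists the 1 matched substring directly.

['0340.']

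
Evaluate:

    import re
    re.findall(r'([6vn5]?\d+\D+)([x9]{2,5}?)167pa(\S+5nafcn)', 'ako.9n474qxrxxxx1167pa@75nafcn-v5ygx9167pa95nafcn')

[('v5yg', 'x9', '95nafcn')]

Pattern: optionally one of [6vn5], then one or more of a digit, then one or more of a non-digit (captured); then 2 to 5 of one of [x9] (lazy) (captured); then the literal '167', then the literal 'pa'; then one or more of a non-whitespace character, then the literal '5na', then the literal 'fcn' (captured).
With 3 capturing groups, `findall` returns a 3-tuple per match.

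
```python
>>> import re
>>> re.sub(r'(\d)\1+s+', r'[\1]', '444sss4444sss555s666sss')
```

'[4][4][5][6]'

After group 1 captures some text, `\1` only succeeds where that same text appears again.
Matches: at [0:6] → '444sss'; at [6:13] → '4444sss'; at [13:17] → '555s'; at [17:23] → '666sss'.
The replacement refers to a captured group, so each match is rewritten using its own captured text.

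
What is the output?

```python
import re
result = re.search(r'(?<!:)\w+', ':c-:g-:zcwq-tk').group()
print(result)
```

The negative lookahead/lookbehind blocks any match where the forbidden context is present.
`re.search` scans for the first position where the pattern succeeds.
The match spans [8:11] → 'cwq'.

cwq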